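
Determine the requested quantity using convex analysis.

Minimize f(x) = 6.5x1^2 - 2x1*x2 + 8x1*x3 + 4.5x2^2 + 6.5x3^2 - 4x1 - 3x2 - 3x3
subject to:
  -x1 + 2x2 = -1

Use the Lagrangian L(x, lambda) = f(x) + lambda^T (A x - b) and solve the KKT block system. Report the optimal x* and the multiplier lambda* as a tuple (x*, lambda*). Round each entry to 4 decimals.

Form the Lagrangian:
  L(x, lambda) = (1/2) x^T Q x + c^T x + lambda^T (A x - b)
Stationarity (grad_x L = 0): Q x + c + A^T lambda = 0.
Primal feasibility: A x = b.

This gives the KKT block system:
  [ Q   A^T ] [ x     ]   [-c ]
  [ A    0  ] [ lambda ] = [ b ]

Solving the linear system:
  x*      = (0.5889, -0.2055, -0.1316)
  lambda* = (3.0139)
  f(x*)   = 0.8349

x* = (0.5889, -0.2055, -0.1316), lambda* = (3.0139)


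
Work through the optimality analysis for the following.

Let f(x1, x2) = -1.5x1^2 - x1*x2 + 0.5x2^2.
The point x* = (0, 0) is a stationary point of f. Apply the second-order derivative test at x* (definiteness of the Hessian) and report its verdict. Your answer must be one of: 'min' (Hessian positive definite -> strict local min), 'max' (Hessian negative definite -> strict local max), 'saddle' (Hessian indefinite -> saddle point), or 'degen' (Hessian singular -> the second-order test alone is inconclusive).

Compute the Hessian H = grad^2 f:
  H = [[-3, -1], [-1, 1]]
Verify stationarity: grad f(x*) = H x* + g = (0, 0).
Eigenvalues of H: -3.2361, 1.2361.
Eigenvalues have mixed signs, so H is indefinite -> x* is a saddle point.

saddle


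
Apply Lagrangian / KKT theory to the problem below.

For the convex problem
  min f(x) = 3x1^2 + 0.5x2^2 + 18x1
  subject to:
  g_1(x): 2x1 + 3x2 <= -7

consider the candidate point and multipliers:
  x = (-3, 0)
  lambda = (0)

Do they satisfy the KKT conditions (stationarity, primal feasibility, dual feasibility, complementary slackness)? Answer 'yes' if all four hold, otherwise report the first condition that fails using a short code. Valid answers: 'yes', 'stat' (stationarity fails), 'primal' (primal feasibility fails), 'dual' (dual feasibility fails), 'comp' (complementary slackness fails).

Gradient of f: grad f(x) = Q x + c = (0, 0)
Constraint values g_i(x) = a_i^T x - b_i:
  g_1((-3, 0)) = 1
Stationarity residual: grad f(x) + sum_i lambda_i a_i = (0, 0)
  -> stationarity OK
Primal feasibility (all g_i <= 0): FAILS
Dual feasibility (all lambda_i >= 0): OK
Complementary slackness (lambda_i * g_i(x) = 0 for all i): OK

Verdict: the first failing condition is primal_feasibility -> primal.

primal


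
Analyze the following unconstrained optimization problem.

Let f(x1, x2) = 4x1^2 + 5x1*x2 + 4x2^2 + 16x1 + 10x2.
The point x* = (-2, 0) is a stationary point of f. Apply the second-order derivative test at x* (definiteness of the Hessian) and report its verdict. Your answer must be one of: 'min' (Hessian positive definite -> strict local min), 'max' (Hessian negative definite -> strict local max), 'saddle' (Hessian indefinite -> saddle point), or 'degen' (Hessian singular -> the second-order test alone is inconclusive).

Compute the Hessian H = grad^2 f:
  H = [[8, 5], [5, 8]]
Verify stationarity: grad f(x*) = H x* + g = (0, 0).
Eigenvalues of H: 3, 13.
Both eigenvalues > 0, so H is positive definite -> x* is a strict local min.

min


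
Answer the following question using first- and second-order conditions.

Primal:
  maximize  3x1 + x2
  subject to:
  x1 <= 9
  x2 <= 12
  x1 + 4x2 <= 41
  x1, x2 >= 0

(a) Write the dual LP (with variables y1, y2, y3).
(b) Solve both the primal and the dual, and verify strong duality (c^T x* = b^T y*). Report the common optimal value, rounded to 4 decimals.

The standard primal-dual pair for 'max c^T x s.t. A x <= b, x >= 0' is:
  Dual:  min b^T y  s.t.  A^T y >= c,  y >= 0.

So the dual LP is:
  minimize  9y1 + 12y2 + 41y3
  subject to:
    y1 + y3 >= 3
    y2 + 4y3 >= 1
    y1, y2, y3 >= 0

Solving the primal: x* = (9, 8).
  primal value c^T x* = 35.
Solving the dual: y* = (2.75, 0, 0.25).
  dual value b^T y* = 35.
Strong duality: c^T x* = b^T y*. Confirmed.

35


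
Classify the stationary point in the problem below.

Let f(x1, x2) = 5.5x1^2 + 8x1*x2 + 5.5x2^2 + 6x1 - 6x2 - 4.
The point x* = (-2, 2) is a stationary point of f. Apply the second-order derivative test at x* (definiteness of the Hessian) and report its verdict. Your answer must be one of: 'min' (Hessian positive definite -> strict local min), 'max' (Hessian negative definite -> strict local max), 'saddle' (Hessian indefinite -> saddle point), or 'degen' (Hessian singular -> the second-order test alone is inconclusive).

Compute the Hessian H = grad^2 f:
  H = [[11, 8], [8, 11]]
Verify stationarity: grad f(x*) = H x* + g = (0, 0).
Eigenvalues of H: 3, 19.
Both eigenvalues > 0, so H is positive definite -> x* is a strict local min.

min


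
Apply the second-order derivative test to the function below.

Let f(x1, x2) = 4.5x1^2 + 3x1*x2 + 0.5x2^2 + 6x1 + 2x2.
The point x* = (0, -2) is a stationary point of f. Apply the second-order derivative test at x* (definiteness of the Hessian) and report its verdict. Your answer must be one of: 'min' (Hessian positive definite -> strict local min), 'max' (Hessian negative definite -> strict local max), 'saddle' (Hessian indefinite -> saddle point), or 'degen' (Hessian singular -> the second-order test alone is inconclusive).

Compute the Hessian H = grad^2 f:
  H = [[9, 3], [3, 1]]
Verify stationarity: grad f(x*) = H x* + g = (0, 0).
Eigenvalues of H: 0, 10.
H has a zero eigenvalue (singular; positive semidefinite but not definite), so H is neither positive definite, negative definite, nor indefinite. The second-order test alone is inconclusive -> degen.
(Indeed, f is constant along the null direction of H through x*, so x* is not a strict local extremum.)

degen


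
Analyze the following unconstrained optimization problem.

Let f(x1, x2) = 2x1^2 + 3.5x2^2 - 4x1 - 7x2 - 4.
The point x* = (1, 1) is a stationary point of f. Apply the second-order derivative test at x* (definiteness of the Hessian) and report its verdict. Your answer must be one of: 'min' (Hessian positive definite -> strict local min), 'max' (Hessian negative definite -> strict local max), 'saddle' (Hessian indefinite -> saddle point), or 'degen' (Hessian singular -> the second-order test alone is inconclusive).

Compute the Hessian H = grad^2 f:
  H = [[4, 0], [0, 7]]
Verify stationarity: grad f(x*) = H x* + g = (0, 0).
Eigenvalues of H: 4, 7.
Both eigenvalues > 0, so H is positive definite -> x* is a strict local min.

min


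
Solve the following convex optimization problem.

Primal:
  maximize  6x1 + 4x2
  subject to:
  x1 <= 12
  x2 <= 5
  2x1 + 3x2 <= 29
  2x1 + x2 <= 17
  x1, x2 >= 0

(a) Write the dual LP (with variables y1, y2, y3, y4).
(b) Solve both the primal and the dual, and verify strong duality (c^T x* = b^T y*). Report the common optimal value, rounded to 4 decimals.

The standard primal-dual pair for 'max c^T x s.t. A x <= b, x >= 0' is:
  Dual:  min b^T y  s.t.  A^T y >= c,  y >= 0.

So the dual LP is:
  minimize  12y1 + 5y2 + 29y3 + 17y4
  subject to:
    y1 + 2y3 + 2y4 >= 6
    y2 + 3y3 + y4 >= 4
    y1, y2, y3, y4 >= 0

Solving the primal: x* = (6, 5).
  primal value c^T x* = 56.
Solving the dual: y* = (0, 1, 0, 3).
  dual value b^T y* = 56.
Strong duality: c^T x* = b^T y*. Confirmed.

56


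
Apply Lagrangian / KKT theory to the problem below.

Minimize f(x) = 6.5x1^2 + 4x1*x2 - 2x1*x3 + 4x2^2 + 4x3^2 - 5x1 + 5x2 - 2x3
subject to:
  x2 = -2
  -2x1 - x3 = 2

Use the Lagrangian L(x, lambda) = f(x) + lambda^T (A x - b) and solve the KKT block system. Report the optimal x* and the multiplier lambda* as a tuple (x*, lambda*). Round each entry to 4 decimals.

Form the Lagrangian:
  L(x, lambda) = (1/2) x^T Q x + c^T x + lambda^T (A x - b)
Stationarity (grad_x L = 0): Q x + c + A^T lambda = 0.
Primal feasibility: A x = b.

This gives the KKT block system:
  [ Q   A^T ] [ x     ]   [-c ]
  [ A    0  ] [ lambda ] = [ b ]

Solving the linear system:
  x*      = (-0.5094, -2, -0.9811)
  lambda* = (13.0377, -8.8302)
  f(x*)   = 19.1226

x* = (-0.5094, -2, -0.9811), lambda* = (13.0377, -8.8302)


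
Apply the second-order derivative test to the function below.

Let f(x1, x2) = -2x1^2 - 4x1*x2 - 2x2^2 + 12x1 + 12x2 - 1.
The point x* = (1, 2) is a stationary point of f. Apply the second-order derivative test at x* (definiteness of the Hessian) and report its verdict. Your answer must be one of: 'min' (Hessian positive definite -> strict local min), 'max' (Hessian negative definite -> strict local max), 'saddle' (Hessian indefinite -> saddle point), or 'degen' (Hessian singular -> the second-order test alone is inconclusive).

Compute the Hessian H = grad^2 f:
  H = [[-4, -4], [-4, -4]]
Verify stationarity: grad f(x*) = H x* + g = (0, 0).
Eigenvalues of H: -8, 0.
H has a zero eigenvalue (singular; negative semidefinite but not definite), so H is neither positive definite, negative definite, nor indefinite. The second-order test alone is inconclusive -> degen.
(Indeed, f is constant along the null direction of H through x*, so x* is not a strict local extremum.)

degen


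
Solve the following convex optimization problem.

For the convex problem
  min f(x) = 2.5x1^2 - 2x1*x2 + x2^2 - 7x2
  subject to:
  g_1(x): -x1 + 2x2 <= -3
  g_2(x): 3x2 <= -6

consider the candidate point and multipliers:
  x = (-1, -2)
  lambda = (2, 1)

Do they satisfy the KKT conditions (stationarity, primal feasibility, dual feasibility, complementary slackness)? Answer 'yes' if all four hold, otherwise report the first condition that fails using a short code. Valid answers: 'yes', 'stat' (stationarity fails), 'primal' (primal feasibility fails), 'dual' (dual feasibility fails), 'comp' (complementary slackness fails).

Gradient of f: grad f(x) = Q x + c = (-1, -9)
Constraint values g_i(x) = a_i^T x - b_i:
  g_1((-1, -2)) = 0
  g_2((-1, -2)) = 0
Stationarity residual: grad f(x) + sum_i lambda_i a_i = (-3, -2)
  -> stationarity FAILS
Primal feasibility (all g_i <= 0): OK
Dual feasibility (all lambda_i >= 0): OK
Complementary slackness (lambda_i * g_i(x) = 0 for all i): OK

Verdict: the first failing condition is stationarity -> stat.

stat


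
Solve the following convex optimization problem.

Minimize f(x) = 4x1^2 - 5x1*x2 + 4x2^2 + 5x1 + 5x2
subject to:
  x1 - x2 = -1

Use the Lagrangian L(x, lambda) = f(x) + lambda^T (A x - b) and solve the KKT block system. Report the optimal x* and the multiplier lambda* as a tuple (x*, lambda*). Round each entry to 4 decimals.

Form the Lagrangian:
  L(x, lambda) = (1/2) x^T Q x + c^T x + lambda^T (A x - b)
Stationarity (grad_x L = 0): Q x + c + A^T lambda = 0.
Primal feasibility: A x = b.

This gives the KKT block system:
  [ Q   A^T ] [ x     ]   [-c ]
  [ A    0  ] [ lambda ] = [ b ]

Solving the linear system:
  x*      = (-2.1667, -1.1667)
  lambda* = (6.5)
  f(x*)   = -5.0833

x* = (-2.1667, -1.1667), lambda* = (6.5)


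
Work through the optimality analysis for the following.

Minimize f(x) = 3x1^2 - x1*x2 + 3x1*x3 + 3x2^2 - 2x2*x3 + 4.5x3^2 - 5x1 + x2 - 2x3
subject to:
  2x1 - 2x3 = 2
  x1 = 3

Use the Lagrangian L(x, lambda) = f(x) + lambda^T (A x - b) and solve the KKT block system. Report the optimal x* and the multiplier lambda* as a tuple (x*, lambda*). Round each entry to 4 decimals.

Form the Lagrangian:
  L(x, lambda) = (1/2) x^T Q x + c^T x + lambda^T (A x - b)
Stationarity (grad_x L = 0): Q x + c + A^T lambda = 0.
Primal feasibility: A x = b.

This gives the KKT block system:
  [ Q   A^T ] [ x     ]   [-c ]
  [ A    0  ] [ lambda ] = [ b ]

Solving the linear system:
  x*      = (3, 1, 2)
  lambda* = (11.5, -41)
  f(x*)   = 41

x* = (3, 1, 2), lambda* = (11.5, -41)


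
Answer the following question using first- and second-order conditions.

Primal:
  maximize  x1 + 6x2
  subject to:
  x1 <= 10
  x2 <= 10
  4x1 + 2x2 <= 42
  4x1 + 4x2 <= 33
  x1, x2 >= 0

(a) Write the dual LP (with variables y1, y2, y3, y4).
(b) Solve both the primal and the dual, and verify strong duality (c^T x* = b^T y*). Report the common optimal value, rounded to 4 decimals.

The standard primal-dual pair for 'max c^T x s.t. A x <= b, x >= 0' is:
  Dual:  min b^T y  s.t.  A^T y >= c,  y >= 0.

So the dual LP is:
  minimize  10y1 + 10y2 + 42y3 + 33y4
  subject to:
    y1 + 4y3 + 4y4 >= 1
    y2 + 2y3 + 4y4 >= 6
    y1, y2, y3, y4 >= 0

Solving the primal: x* = (0, 8.25).
  primal value c^T x* = 49.5.
Solving the dual: y* = (0, 0, 0, 1.5).
  dual value b^T y* = 49.5.
Strong duality: c^T x* = b^T y*. Confirmed.

49.5


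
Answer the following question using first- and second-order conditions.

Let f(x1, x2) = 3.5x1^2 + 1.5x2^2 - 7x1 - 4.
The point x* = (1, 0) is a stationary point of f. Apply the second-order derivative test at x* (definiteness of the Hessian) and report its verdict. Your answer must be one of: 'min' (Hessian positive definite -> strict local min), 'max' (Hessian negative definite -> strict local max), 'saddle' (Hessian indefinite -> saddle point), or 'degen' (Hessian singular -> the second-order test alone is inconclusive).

Compute the Hessian H = grad^2 f:
  H = [[7, 0], [0, 3]]
Verify stationarity: grad f(x*) = H x* + g = (0, 0).
Eigenvalues of H: 3, 7.
Both eigenvalues > 0, so H is positive definite -> x* is a strict local min.

min


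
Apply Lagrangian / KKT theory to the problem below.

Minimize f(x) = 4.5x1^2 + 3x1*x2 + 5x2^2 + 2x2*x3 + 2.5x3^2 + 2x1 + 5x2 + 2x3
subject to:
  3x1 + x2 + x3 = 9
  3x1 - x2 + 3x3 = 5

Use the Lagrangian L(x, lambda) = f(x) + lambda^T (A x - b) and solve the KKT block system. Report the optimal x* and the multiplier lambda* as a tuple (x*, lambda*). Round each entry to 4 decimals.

Form the Lagrangian:
  L(x, lambda) = (1/2) x^T Q x + c^T x + lambda^T (A x - b)
Stationarity (grad_x L = 0): Q x + c + A^T lambda = 0.
Primal feasibility: A x = b.

This gives the KKT block system:
  [ Q   A^T ] [ x     ]   [-c ]
  [ A    0  ] [ lambda ] = [ b ]

Solving the linear system:
  x*      = (2.9883, 1.0175, -0.9825)
  lambda* = (-16.4123, 5.7632)
  f(x*)   = 63.9971

x* = (2.9883, 1.0175, -0.9825), lambda* = (-16.4123, 5.7632)


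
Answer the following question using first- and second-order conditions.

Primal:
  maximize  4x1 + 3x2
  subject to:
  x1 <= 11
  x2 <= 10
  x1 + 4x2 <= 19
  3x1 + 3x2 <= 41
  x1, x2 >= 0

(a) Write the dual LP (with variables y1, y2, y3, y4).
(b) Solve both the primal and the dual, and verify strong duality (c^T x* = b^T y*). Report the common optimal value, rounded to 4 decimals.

The standard primal-dual pair for 'max c^T x s.t. A x <= b, x >= 0' is:
  Dual:  min b^T y  s.t.  A^T y >= c,  y >= 0.

So the dual LP is:
  minimize  11y1 + 10y2 + 19y3 + 41y4
  subject to:
    y1 + y3 + 3y4 >= 4
    y2 + 4y3 + 3y4 >= 3
    y1, y2, y3, y4 >= 0

Solving the primal: x* = (11, 2).
  primal value c^T x* = 50.
Solving the dual: y* = (3.25, 0, 0.75, 0).
  dual value b^T y* = 50.
Strong duality: c^T x* = b^T y*. Confirmed.

50


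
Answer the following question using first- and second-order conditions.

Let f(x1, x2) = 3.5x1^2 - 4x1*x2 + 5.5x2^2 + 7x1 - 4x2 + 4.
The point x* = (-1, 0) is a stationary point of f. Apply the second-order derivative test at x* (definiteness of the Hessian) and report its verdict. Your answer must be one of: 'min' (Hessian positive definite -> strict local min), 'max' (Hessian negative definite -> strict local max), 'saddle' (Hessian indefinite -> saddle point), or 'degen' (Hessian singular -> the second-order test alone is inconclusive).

Compute the Hessian H = grad^2 f:
  H = [[7, -4], [-4, 11]]
Verify stationarity: grad f(x*) = H x* + g = (0, 0).
Eigenvalues of H: 4.5279, 13.4721.
Both eigenvalues > 0, so H is positive definite -> x* is a strict local min.

min


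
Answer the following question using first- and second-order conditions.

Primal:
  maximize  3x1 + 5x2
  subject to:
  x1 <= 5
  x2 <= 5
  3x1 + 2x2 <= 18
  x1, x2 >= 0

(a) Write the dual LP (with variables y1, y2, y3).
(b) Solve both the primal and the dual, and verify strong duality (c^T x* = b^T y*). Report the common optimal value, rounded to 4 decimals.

The standard primal-dual pair for 'max c^T x s.t. A x <= b, x >= 0' is:
  Dual:  min b^T y  s.t.  A^T y >= c,  y >= 0.

So the dual LP is:
  minimize  5y1 + 5y2 + 18y3
  subject to:
    y1 + 3y3 >= 3
    y2 + 2y3 >= 5
    y1, y2, y3 >= 0

Solving the primal: x* = (2.6667, 5).
  primal value c^T x* = 33.
Solving the dual: y* = (0, 3, 1).
  dual value b^T y* = 33.
Strong duality: c^T x* = b^T y*. Confirmed.

33


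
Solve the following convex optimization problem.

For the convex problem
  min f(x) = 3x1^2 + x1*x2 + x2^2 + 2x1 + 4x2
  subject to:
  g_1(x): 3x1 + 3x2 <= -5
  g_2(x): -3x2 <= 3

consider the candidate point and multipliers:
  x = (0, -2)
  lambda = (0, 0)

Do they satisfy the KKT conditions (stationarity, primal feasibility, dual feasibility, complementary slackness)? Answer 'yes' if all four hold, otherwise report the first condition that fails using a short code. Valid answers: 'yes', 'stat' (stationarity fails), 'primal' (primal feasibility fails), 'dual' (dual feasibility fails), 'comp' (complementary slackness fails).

Gradient of f: grad f(x) = Q x + c = (0, 0)
Constraint values g_i(x) = a_i^T x - b_i:
  g_1((0, -2)) = -1
  g_2((0, -2)) = 3
Stationarity residual: grad f(x) + sum_i lambda_i a_i = (0, 0)
  -> stationarity OK
Primal feasibility (all g_i <= 0): FAILS
Dual feasibility (all lambda_i >= 0): OK
Complementary slackness (lambda_i * g_i(x) = 0 for all i): OK

Verdict: the first failing condition is primal_feasibility -> primal.

primal


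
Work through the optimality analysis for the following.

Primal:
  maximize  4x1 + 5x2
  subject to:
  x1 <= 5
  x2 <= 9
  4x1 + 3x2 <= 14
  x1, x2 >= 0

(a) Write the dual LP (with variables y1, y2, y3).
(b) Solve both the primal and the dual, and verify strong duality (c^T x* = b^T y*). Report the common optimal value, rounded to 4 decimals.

The standard primal-dual pair for 'max c^T x s.t. A x <= b, x >= 0' is:
  Dual:  min b^T y  s.t.  A^T y >= c,  y >= 0.

So the dual LP is:
  minimize  5y1 + 9y2 + 14y3
  subject to:
    y1 + 4y3 >= 4
    y2 + 3y3 >= 5
    y1, y2, y3 >= 0

Solving the primal: x* = (0, 4.6667).
  primal value c^T x* = 23.3333.
Solving the dual: y* = (0, 0, 1.6667).
  dual value b^T y* = 23.3333.
Strong duality: c^T x* = b^T y*. Confirmed.

23.3333


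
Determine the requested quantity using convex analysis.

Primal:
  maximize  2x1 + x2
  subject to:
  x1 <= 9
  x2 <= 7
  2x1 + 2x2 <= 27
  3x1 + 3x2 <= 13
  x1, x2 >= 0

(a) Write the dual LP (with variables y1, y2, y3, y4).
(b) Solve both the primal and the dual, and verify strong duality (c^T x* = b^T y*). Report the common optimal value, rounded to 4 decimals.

The standard primal-dual pair for 'max c^T x s.t. A x <= b, x >= 0' is:
  Dual:  min b^T y  s.t.  A^T y >= c,  y >= 0.

So the dual LP is:
  minimize  9y1 + 7y2 + 27y3 + 13y4
  subject to:
    y1 + 2y3 + 3y4 >= 2
    y2 + 2y3 + 3y4 >= 1
    y1, y2, y3, y4 >= 0

Solving the primal: x* = (4.3333, 0).
  primal value c^T x* = 8.6667.
Solving the dual: y* = (0, 0, 0, 0.6667).
  dual value b^T y* = 8.6667.
Strong duality: c^T x* = b^T y*. Confirmed.

8.6667


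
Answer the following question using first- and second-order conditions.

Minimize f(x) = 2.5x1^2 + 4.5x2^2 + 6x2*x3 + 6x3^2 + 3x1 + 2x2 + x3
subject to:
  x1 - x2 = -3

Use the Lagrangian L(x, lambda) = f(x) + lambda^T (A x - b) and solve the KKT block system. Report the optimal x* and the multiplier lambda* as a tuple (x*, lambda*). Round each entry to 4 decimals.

Form the Lagrangian:
  L(x, lambda) = (1/2) x^T Q x + c^T x + lambda^T (A x - b)
Stationarity (grad_x L = 0): Q x + c + A^T lambda = 0.
Primal feasibility: A x = b.

This gives the KKT block system:
  [ Q   A^T ] [ x     ]   [-c ]
  [ A    0  ] [ lambda ] = [ b ]

Solving the linear system:
  x*      = (-2.0455, 0.9545, -0.5606)
  lambda* = (7.2273)
  f(x*)   = 8.447

x* = (-2.0455, 0.9545, -0.5606), lambda* = (7.2273)


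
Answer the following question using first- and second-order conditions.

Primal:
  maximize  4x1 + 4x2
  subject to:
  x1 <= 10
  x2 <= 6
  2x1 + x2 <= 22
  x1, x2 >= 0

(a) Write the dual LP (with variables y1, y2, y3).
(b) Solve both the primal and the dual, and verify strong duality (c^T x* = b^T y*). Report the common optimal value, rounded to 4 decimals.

The standard primal-dual pair for 'max c^T x s.t. A x <= b, x >= 0' is:
  Dual:  min b^T y  s.t.  A^T y >= c,  y >= 0.

So the dual LP is:
  minimize  10y1 + 6y2 + 22y3
  subject to:
    y1 + 2y3 >= 4
    y2 + y3 >= 4
    y1, y2, y3 >= 0

Solving the primal: x* = (8, 6).
  primal value c^T x* = 56.
Solving the dual: y* = (0, 2, 2).
  dual value b^T y* = 56.
Strong duality: c^T x* = b^T y*. Confirmed.

56


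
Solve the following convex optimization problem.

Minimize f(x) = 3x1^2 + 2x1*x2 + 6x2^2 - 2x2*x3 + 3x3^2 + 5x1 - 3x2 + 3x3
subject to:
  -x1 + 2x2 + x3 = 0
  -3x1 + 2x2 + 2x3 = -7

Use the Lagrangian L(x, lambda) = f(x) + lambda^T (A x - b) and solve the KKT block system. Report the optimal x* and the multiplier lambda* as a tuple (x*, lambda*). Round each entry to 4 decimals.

Form the Lagrangian:
  L(x, lambda) = (1/2) x^T Q x + c^T x + lambda^T (A x - b)
Stationarity (grad_x L = 0): Q x + c + A^T lambda = 0.
Primal feasibility: A x = b.

This gives the KKT block system:
  [ Q   A^T ] [ x     ]   [-c ]
  [ A    0  ] [ lambda ] = [ b ]

Solving the linear system:
  x*      = (3.0429, 1.9786, -0.9143)
  lambda* = (-35.1, 20.7714)
  f(x*)   = 75.9679

x* = (3.0429, 1.9786, -0.9143), lambda* = (-35.1, 20.7714)


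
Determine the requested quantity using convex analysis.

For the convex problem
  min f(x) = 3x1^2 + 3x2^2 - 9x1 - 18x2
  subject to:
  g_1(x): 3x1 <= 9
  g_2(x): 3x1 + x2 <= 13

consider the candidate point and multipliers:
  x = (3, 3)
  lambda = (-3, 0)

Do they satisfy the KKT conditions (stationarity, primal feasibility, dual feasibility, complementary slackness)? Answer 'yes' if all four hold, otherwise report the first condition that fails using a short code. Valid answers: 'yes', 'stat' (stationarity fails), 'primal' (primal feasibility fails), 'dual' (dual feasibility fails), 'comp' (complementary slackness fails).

Gradient of f: grad f(x) = Q x + c = (9, 0)
Constraint values g_i(x) = a_i^T x - b_i:
  g_1((3, 3)) = 0
  g_2((3, 3)) = -1
Stationarity residual: grad f(x) + sum_i lambda_i a_i = (0, 0)
  -> stationarity OK
Primal feasibility (all g_i <= 0): OK
Dual feasibility (all lambda_i >= 0): FAILS
Complementary slackness (lambda_i * g_i(x) = 0 for all i): OK

Verdict: the first failing condition is dual_feasibility -> dual.

dual


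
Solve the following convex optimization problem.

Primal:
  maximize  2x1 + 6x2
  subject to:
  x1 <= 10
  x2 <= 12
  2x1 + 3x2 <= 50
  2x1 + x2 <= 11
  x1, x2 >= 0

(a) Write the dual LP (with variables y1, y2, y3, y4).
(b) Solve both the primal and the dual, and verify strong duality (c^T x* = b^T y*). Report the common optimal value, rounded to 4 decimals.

The standard primal-dual pair for 'max c^T x s.t. A x <= b, x >= 0' is:
  Dual:  min b^T y  s.t.  A^T y >= c,  y >= 0.

So the dual LP is:
  minimize  10y1 + 12y2 + 50y3 + 11y4
  subject to:
    y1 + 2y3 + 2y4 >= 2
    y2 + 3y3 + y4 >= 6
    y1, y2, y3, y4 >= 0

Solving the primal: x* = (0, 11).
  primal value c^T x* = 66.
Solving the dual: y* = (0, 0, 0, 6).
  dual value b^T y* = 66.
Strong duality: c^T x* = b^T y*. Confirmed.

66


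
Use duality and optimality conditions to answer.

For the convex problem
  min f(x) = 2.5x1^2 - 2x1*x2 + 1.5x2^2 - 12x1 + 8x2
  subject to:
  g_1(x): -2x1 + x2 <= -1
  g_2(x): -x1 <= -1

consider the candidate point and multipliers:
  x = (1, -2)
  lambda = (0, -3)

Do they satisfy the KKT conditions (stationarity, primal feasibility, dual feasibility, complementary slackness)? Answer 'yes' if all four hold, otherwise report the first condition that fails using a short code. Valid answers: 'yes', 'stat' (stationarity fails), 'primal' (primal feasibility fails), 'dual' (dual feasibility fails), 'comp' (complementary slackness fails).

Gradient of f: grad f(x) = Q x + c = (-3, 0)
Constraint values g_i(x) = a_i^T x - b_i:
  g_1((1, -2)) = -3
  g_2((1, -2)) = 0
Stationarity residual: grad f(x) + sum_i lambda_i a_i = (0, 0)
  -> stationarity OK
Primal feasibility (all g_i <= 0): OK
Dual feasibility (all lambda_i >= 0): FAILS
Complementary slackness (lambda_i * g_i(x) = 0 for all i): OK

Verdict: the first failing condition is dual_feasibility -> dual.

dual


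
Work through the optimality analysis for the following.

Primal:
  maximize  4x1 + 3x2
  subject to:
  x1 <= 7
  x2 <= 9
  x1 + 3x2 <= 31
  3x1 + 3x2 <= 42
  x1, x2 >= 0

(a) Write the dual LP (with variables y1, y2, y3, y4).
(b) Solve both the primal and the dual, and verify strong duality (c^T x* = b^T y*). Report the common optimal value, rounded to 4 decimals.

The standard primal-dual pair for 'max c^T x s.t. A x <= b, x >= 0' is:
  Dual:  min b^T y  s.t.  A^T y >= c,  y >= 0.

So the dual LP is:
  minimize  7y1 + 9y2 + 31y3 + 42y4
  subject to:
    y1 + y3 + 3y4 >= 4
    y2 + 3y3 + 3y4 >= 3
    y1, y2, y3, y4 >= 0

Solving the primal: x* = (7, 7).
  primal value c^T x* = 49.
Solving the dual: y* = (1, 0, 0, 1).
  dual value b^T y* = 49.
Strong duality: c^T x* = b^T y*. Confirmed.

49


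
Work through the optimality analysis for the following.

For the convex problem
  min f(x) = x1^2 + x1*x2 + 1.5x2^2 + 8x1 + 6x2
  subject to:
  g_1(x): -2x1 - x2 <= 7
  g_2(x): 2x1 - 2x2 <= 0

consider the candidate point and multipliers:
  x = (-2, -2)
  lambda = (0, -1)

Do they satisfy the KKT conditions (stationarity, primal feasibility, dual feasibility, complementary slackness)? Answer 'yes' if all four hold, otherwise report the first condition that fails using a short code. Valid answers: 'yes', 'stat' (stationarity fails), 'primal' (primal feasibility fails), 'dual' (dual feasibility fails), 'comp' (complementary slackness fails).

Gradient of f: grad f(x) = Q x + c = (2, -2)
Constraint values g_i(x) = a_i^T x - b_i:
  g_1((-2, -2)) = -1
  g_2((-2, -2)) = 0
Stationarity residual: grad f(x) + sum_i lambda_i a_i = (0, 0)
  -> stationarity OK
Primal feasibility (all g_i <= 0): OK
Dual feasibility (all lambda_i >= 0): FAILS
Complementary slackness (lambda_i * g_i(x) = 0 for all i): OK

Verdict: the first failing condition is dual_feasibility -> dual.

dual


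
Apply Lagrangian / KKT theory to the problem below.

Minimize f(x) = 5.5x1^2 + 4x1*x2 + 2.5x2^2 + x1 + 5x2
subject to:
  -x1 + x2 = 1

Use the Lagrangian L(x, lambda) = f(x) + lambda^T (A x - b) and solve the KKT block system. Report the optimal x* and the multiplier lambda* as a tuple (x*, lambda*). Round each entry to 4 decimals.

Form the Lagrangian:
  L(x, lambda) = (1/2) x^T Q x + c^T x + lambda^T (A x - b)
Stationarity (grad_x L = 0): Q x + c + A^T lambda = 0.
Primal feasibility: A x = b.

This gives the KKT block system:
  [ Q   A^T ] [ x     ]   [-c ]
  [ A    0  ] [ lambda ] = [ b ]

Solving the linear system:
  x*      = (-0.625, 0.375)
  lambda* = (-4.375)
  f(x*)   = 2.8125

x* = (-0.625, 0.375), lambda* = (-4.375)


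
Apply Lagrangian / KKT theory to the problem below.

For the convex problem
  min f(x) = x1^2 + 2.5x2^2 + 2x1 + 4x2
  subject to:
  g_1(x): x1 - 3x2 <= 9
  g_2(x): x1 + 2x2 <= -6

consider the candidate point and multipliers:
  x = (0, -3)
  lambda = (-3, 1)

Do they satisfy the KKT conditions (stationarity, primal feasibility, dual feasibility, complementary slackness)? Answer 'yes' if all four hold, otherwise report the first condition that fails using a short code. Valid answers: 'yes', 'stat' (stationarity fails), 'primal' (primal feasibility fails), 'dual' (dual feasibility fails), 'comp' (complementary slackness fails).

Gradient of f: grad f(x) = Q x + c = (2, -11)
Constraint values g_i(x) = a_i^T x - b_i:
  g_1((0, -3)) = 0
  g_2((0, -3)) = 0
Stationarity residual: grad f(x) + sum_i lambda_i a_i = (0, 0)
  -> stationarity OK
Primal feasibility (all g_i <= 0): OK
Dual feasibility (all lambda_i >= 0): FAILS
Complementary slackness (lambda_i * g_i(x) = 0 for all i): OK

Verdict: the first failing condition is dual_feasibility -> dual.

dual


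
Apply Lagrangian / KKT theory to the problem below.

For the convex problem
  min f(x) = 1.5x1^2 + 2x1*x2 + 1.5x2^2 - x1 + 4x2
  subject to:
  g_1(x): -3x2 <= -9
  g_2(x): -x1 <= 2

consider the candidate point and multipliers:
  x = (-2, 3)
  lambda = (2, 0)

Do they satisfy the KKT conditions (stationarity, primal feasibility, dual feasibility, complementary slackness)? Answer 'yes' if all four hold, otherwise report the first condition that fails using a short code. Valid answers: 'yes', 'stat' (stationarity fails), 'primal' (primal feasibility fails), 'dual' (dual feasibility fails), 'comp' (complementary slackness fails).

Gradient of f: grad f(x) = Q x + c = (-1, 9)
Constraint values g_i(x) = a_i^T x - b_i:
  g_1((-2, 3)) = 0
  g_2((-2, 3)) = 0
Stationarity residual: grad f(x) + sum_i lambda_i a_i = (-1, 3)
  -> stationarity FAILS
Primal feasibility (all g_i <= 0): OK
Dual feasibility (all lambda_i >= 0): OK
Complementary slackness (lambda_i * g_i(x) = 0 for all i): OK

Verdict: the first failing condition is stationarity -> stat.

stat


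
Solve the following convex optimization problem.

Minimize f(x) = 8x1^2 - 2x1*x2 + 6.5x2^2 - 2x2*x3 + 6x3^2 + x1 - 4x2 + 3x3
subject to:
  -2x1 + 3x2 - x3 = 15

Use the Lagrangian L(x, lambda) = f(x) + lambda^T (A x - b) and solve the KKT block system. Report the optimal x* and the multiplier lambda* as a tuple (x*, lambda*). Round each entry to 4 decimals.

Form the Lagrangian:
  L(x, lambda) = (1/2) x^T Q x + c^T x + lambda^T (A x - b)
Stationarity (grad_x L = 0): Q x + c + A^T lambda = 0.
Primal feasibility: A x = b.

This gives the KKT block system:
  [ Q   A^T ] [ x     ]   [-c ]
  [ A    0  ] [ lambda ] = [ b ]

Solving the linear system:
  x*      = (-1.6113, 3.5983, -0.9827)
  lambda* = (-15.9884)
  f(x*)   = 110.4371

x* = (-1.6113, 3.5983, -0.9827), lambda* = (-15.9884)


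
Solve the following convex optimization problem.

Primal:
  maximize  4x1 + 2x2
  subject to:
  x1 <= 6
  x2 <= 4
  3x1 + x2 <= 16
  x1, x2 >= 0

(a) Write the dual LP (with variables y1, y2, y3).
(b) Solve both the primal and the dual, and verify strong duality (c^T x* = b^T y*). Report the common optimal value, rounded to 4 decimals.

The standard primal-dual pair for 'max c^T x s.t. A x <= b, x >= 0' is:
  Dual:  min b^T y  s.t.  A^T y >= c,  y >= 0.

So the dual LP is:
  minimize  6y1 + 4y2 + 16y3
  subject to:
    y1 + 3y3 >= 4
    y2 + y3 >= 2
    y1, y2, y3 >= 0

Solving the primal: x* = (4, 4).
  primal value c^T x* = 24.
Solving the dual: y* = (0, 0.6667, 1.3333).
  dual value b^T y* = 24.
Strong duality: c^T x* = b^T y*. Confirmed.

24


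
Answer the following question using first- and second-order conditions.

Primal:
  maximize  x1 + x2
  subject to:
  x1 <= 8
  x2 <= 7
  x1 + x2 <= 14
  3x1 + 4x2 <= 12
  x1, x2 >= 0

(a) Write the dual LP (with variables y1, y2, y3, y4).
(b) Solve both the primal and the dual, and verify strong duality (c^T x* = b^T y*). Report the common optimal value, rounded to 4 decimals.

The standard primal-dual pair for 'max c^T x s.t. A x <= b, x >= 0' is:
  Dual:  min b^T y  s.t.  A^T y >= c,  y >= 0.

So the dual LP is:
  minimize  8y1 + 7y2 + 14y3 + 12y4
  subject to:
    y1 + y3 + 3y4 >= 1
    y2 + y3 + 4y4 >= 1
    y1, y2, y3, y4 >= 0

Solving the primal: x* = (4, 0).
  primal value c^T x* = 4.
Solving the dual: y* = (0, 0, 0, 0.3333).
  dual value b^T y* = 4.
Strong duality: c^T x* = b^T y*. Confirmed.

4


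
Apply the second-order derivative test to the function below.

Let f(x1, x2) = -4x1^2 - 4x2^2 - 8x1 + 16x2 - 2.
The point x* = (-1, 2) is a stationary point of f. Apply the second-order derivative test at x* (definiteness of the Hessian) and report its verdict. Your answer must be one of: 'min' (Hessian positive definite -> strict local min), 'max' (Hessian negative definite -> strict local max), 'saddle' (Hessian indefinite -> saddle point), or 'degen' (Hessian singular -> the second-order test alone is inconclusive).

Compute the Hessian H = grad^2 f:
  H = [[-8, 0], [0, -8]]
Verify stationarity: grad f(x*) = H x* + g = (0, 0).
Eigenvalues of H: -8, -8.
Both eigenvalues < 0, so H is negative definite -> x* is a strict local max.

max


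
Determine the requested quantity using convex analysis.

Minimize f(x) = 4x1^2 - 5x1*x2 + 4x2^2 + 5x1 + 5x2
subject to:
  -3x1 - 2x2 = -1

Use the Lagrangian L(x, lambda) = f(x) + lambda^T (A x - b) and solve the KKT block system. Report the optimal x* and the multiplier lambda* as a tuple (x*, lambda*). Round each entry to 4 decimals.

Form the Lagrangian:
  L(x, lambda) = (1/2) x^T Q x + c^T x + lambda^T (A x - b)
Stationarity (grad_x L = 0): Q x + c + A^T lambda = 0.
Primal feasibility: A x = b.

This gives the KKT block system:
  [ Q   A^T ] [ x     ]   [-c ]
  [ A    0  ] [ lambda ] = [ b ]

Solving the linear system:
  x*      = (0.2683, 0.0976)
  lambda* = (2.2195)
  f(x*)   = 2.0244

x* = (0.2683, 0.0976), lambda* = (2.2195)


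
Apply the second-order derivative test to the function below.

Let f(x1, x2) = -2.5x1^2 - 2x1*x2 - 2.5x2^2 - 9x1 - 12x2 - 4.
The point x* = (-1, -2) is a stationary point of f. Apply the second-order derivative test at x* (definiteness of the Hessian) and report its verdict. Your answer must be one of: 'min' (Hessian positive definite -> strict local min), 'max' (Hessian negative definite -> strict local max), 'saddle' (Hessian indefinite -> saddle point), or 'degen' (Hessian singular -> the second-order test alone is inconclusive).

Compute the Hessian H = grad^2 f:
  H = [[-5, -2], [-2, -5]]
Verify stationarity: grad f(x*) = H x* + g = (0, 0).
Eigenvalues of H: -7, -3.
Both eigenvalues < 0, so H is negative definite -> x* is a strict local max.

max


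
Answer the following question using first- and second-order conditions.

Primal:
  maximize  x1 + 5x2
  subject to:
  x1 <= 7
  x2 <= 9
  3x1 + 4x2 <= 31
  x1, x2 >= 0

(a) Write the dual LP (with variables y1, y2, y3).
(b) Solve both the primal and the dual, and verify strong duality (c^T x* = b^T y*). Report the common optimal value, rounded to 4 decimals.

The standard primal-dual pair for 'max c^T x s.t. A x <= b, x >= 0' is:
  Dual:  min b^T y  s.t.  A^T y >= c,  y >= 0.

So the dual LP is:
  minimize  7y1 + 9y2 + 31y3
  subject to:
    y1 + 3y3 >= 1
    y2 + 4y3 >= 5
    y1, y2, y3 >= 0

Solving the primal: x* = (0, 7.75).
  primal value c^T x* = 38.75.
Solving the dual: y* = (0, 0, 1.25).
  dual value b^T y* = 38.75.
Strong duality: c^T x* = b^T y*. Confirmed.

38.75


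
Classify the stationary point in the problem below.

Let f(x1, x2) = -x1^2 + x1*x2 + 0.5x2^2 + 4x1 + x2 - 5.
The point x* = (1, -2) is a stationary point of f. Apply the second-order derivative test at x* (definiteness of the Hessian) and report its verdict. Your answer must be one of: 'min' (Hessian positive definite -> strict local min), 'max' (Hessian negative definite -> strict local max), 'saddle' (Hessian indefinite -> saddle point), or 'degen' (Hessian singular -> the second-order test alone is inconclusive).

Compute the Hessian H = grad^2 f:
  H = [[-2, 1], [1, 1]]
Verify stationarity: grad f(x*) = H x* + g = (0, 0).
Eigenvalues of H: -2.3028, 1.3028.
Eigenvalues have mixed signs, so H is indefinite -> x* is a saddle point.

saddle


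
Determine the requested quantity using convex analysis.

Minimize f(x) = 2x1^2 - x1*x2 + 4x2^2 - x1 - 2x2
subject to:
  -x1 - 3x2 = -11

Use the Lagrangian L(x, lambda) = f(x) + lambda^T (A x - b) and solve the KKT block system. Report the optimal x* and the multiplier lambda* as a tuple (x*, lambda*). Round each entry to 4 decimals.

Form the Lagrangian:
  L(x, lambda) = (1/2) x^T Q x + c^T x + lambda^T (A x - b)
Stationarity (grad_x L = 0): Q x + c + A^T lambda = 0.
Primal feasibility: A x = b.

This gives the KKT block system:
  [ Q   A^T ] [ x     ]   [-c ]
  [ A    0  ] [ lambda ] = [ b ]

Solving the linear system:
  x*      = (2.48, 2.84)
  lambda* = (6.08)
  f(x*)   = 29.36

x* = (2.48, 2.84), lambda* = (6.08)


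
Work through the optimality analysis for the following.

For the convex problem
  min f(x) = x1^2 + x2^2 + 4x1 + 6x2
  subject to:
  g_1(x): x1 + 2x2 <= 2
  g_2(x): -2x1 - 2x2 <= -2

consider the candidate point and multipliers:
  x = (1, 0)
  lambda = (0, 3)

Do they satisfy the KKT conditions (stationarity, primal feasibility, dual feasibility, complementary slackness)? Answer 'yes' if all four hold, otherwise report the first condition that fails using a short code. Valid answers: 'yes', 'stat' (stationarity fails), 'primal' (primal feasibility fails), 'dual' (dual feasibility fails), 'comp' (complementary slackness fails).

Gradient of f: grad f(x) = Q x + c = (6, 6)
Constraint values g_i(x) = a_i^T x - b_i:
  g_1((1, 0)) = -1
  g_2((1, 0)) = 0
Stationarity residual: grad f(x) + sum_i lambda_i a_i = (0, 0)
  -> stationarity OK
Primal feasibility (all g_i <= 0): OK
Dual feasibility (all lambda_i >= 0): OK
Complementary slackness (lambda_i * g_i(x) = 0 for all i): OK

Verdict: yes, KKT holds.

yes


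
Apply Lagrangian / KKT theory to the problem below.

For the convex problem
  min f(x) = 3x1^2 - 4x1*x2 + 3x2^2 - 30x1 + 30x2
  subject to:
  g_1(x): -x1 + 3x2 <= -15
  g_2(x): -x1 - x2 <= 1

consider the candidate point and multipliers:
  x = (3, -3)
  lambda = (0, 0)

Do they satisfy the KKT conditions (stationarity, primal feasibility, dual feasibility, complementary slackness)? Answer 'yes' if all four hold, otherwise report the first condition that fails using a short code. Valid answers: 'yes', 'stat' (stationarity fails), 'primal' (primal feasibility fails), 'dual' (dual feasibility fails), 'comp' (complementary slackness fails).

Gradient of f: grad f(x) = Q x + c = (0, 0)
Constraint values g_i(x) = a_i^T x - b_i:
  g_1((3, -3)) = 3
  g_2((3, -3)) = -1
Stationarity residual: grad f(x) + sum_i lambda_i a_i = (0, 0)
  -> stationarity OK
Primal feasibility (all g_i <= 0): FAILS
Dual feasibility (all lambda_i >= 0): OK
Complementary slackness (lambda_i * g_i(x) = 0 for all i): OK

Verdict: the first failing condition is primal_feasibility -> primal.

primal


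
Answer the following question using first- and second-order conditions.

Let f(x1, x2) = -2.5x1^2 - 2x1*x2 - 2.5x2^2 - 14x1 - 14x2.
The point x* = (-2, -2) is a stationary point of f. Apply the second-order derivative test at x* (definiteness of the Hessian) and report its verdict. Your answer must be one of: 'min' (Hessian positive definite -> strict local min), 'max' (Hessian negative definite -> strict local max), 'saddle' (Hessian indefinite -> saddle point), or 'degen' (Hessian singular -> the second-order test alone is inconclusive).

Compute the Hessian H = grad^2 f:
  H = [[-5, -2], [-2, -5]]
Verify stationarity: grad f(x*) = H x* + g = (0, 0).
Eigenvalues of H: -7, -3.
Both eigenvalues < 0, so H is negative definite -> x* is a strict local max.

max


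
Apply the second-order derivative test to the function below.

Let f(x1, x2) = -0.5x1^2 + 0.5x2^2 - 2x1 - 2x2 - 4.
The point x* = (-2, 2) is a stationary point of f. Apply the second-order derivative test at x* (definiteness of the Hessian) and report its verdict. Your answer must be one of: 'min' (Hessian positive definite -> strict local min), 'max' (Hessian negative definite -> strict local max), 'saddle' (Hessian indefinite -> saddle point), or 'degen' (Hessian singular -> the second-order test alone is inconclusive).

Compute the Hessian H = grad^2 f:
  H = [[-1, 0], [0, 1]]
Verify stationarity: grad f(x*) = H x* + g = (0, 0).
Eigenvalues of H: -1, 1.
Eigenvalues have mixed signs, so H is indefinite -> x* is a saddle point.

saddle


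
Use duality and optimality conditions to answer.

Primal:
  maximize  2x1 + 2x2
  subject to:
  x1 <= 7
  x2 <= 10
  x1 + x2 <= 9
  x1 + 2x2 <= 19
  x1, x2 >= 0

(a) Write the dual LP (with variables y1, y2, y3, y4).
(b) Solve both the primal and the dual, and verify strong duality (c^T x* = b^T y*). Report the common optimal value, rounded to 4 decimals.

The standard primal-dual pair for 'max c^T x s.t. A x <= b, x >= 0' is:
  Dual:  min b^T y  s.t.  A^T y >= c,  y >= 0.

So the dual LP is:
  minimize  7y1 + 10y2 + 9y3 + 19y4
  subject to:
    y1 + y3 + y4 >= 2
    y2 + y3 + 2y4 >= 2
    y1, y2, y3, y4 >= 0

Solving the primal: x* = (7, 2).
  primal value c^T x* = 18.
Solving the dual: y* = (0, 0, 2, 0).
  dual value b^T y* = 18.
Strong duality: c^T x* = b^T y*. Confirmed.

18
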